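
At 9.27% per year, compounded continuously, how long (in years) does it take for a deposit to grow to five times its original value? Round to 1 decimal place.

e^(0.0927t) = 5, so 0.0927t = ln 5 ≈ 1.6094.
t ≈ 1.6094/0.0927 ≈ 17.3618.

17.4 years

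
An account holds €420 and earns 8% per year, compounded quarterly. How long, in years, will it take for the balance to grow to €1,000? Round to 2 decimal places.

10.95 years

We need (1 + 0.02)^(4t) = 2.381, so 4t = ln 2.381 / ln 1.02 ≈ 43.8073.
t ≈ 43.8073/4 = 10.9518 years.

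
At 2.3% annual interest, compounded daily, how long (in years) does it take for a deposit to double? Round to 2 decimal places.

(1 + 0.0000630137)^(365t) = 2.
365t = ln 2 / ln(1 + 0.0000630137) ≈ 0.69315/6.30117e-05 ≈ 11000.2910.
t ≈ 30.1378.

30.14 years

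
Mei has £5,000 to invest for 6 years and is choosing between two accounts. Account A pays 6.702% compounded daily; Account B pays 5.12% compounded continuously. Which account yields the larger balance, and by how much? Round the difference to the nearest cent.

Account A, by £676.61

A: (1 + 0.06702/365)^2190 ≈ 1.494935537, so 5,000 × 1.494935537 ≈ 7,474.6777.
B: e^(0.0512·6) = e^0.3072 ≈ 1.359612863, so 5,000 × 1.359612863 ≈ 6,798.0643.
Difference ≈ 676.6134 in favor of A.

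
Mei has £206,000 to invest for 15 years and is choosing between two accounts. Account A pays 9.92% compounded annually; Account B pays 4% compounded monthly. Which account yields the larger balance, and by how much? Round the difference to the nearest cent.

A: (1 + 0.0992)^15 ≈ 4.13190945248, so 206,000 × 4.13190945248 ≈ 851,173.3472.
B: (1 + 0.04/12)^180 ≈ 1.82030162737, so 206,000 × 1.82030162737 ≈ 374,982.1352.
Difference ≈ 476,191.2120 in favor of A.

Account A, by £476,191.21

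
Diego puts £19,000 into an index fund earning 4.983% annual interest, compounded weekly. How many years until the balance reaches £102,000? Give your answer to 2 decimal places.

33.74 years

We need (1 + 0.000958269)^(52t) = 5.3684, so 52t = ln 5.3684 / ln 1.000958 ≈ 1754.5580.
t ≈ 1754.5580/52 = 33.7415 years.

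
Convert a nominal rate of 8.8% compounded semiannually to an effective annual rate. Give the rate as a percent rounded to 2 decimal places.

8.99%

One year is 2 periods at 0.044 each: (1 + 0.044)^2 ≈ 1.089936.
EAR = 1.089936 − 1 ≈ 8.99360%.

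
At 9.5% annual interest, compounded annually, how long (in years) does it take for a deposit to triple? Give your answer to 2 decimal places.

12.11 years

(1 + 0.095)^t = 3.
t = ln 3 / ln(1 + 0.095) ≈ 1.0986/0.0907544 ≈ 12.1053.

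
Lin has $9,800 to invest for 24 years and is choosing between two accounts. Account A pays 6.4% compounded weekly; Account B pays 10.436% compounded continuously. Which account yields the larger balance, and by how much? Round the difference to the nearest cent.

Account A growth factor: (1 + 0.064/52)^1248 ≈ 4.6415833353; balance ≈ 45,487.5167.
Account B growth factor: e^(0.10436·24) = e^2.50464 ≈ 12.2391520779; balance ≈ 119,943.6904.
Account B is larger by 74,456.1737.

Account B, by $74,456.17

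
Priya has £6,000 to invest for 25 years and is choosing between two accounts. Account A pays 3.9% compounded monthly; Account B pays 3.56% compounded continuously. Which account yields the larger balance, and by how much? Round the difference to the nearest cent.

Account A growth factor: (1 + 0.00325)^300 ≈ 2.6469791582; balance ≈ 15,881.8749.
Account B growth factor: e^(0.0356·25) = e^0.89 ≈ 2.4351296513; balance ≈ 14,610.7779.
Account A is larger by 1,271.0970.

Account A, by £1,271.10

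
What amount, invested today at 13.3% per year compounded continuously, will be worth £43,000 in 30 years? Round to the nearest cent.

P = A·e^(−rt) = 43,000·e^(−3.99).
e^(−3.99) ≈ 0.01849971412, so P ≈ 795.4877.

£795.49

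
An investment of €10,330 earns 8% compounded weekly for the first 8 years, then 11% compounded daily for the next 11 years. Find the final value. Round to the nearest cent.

After 8 years at 8%: 10,330 × 1.895548413 ≈ 19,581.0151.
Then 11 years at 11%: 19,581.0151 × 3.3528733944 ≈ 65,652.6646.

€65,652.66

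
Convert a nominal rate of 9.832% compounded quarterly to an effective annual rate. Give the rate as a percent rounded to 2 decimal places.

One year is 4 periods at 0.02458 each: (1 + 0.02458)^4 ≈ 1.102005.
EAR = 1.102005 − 1 ≈ 10.20048%.

10.20%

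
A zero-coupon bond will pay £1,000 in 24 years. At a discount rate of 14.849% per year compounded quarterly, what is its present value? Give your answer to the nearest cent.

Growth factor = (1 + 0.0371225)^96 ≈ 33.0891338.
P = 1,000/33.0891338 ≈ 30.2214.

£30.22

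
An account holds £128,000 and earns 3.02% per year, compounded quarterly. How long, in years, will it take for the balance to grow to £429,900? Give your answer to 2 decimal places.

40.27 years

(1 + 0.00755)^(4t) = 429,900/128,000 = 3.3586.
4t·ln(1 + 0.00755) = ln(3.3586); 4t = 1.2115/0.00752164 ≈ 161.0715.
t ≈ 40.2679 years.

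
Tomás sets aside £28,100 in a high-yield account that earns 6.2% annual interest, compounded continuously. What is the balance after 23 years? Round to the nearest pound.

£116,953

A = P·e^(rt) = 28,100·e^(0.062·23) = 28,100·e^1.426.
e^1.426 ≈ 4.16201778022, so A ≈ 116,952.6996.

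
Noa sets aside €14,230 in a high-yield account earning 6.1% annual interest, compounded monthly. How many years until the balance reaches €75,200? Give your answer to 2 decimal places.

We need (1 + 0.00508333)^(12t) = 5.2846, so 12t = ln 5.2846 / ln 1.005083 ≈ 328.3331.
t ≈ 328.3331/12 = 27.3611 years.

27.36 years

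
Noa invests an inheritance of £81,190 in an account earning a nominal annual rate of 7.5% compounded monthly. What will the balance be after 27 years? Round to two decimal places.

£611,240.32

Periodic rate = 7.5%/12 = 0.00625; periods = 12·27 = 324.
A = 81,190·(1 + 0.00625)^324 ≈ 81,190·7.52851731877 ≈ 611,240.3211.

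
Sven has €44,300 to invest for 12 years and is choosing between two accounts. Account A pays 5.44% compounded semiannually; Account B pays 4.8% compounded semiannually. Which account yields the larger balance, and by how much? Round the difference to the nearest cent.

Account A growth factor: (1 + 0.0272)^24 ≈ 1.9042337466; balance ≈ 84,357.5550.
Account B growth factor: (1 + 0.024)^24 ≈ 1.7668470648; balance ≈ 78,271.3250.
Account A is larger by 6,086.2300.

Account A, by €6,086.23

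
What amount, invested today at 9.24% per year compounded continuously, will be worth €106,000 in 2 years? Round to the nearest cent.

P = A·e^(−rt) = 106,000·e^(−0.1848).
e^(−0.1848) ≈ 0.831270521332, so P ≈ 88,114.6753.

€88,114.68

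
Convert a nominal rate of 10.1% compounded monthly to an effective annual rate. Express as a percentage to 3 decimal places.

10.581%

EAR = (1 + 10.1%/12)^12 − 1 = (1 + 0.00841667)^12 − 1.
(1 + 0.00841667)^12 ≈ 1.105809, so EAR ≈ 10.58091%.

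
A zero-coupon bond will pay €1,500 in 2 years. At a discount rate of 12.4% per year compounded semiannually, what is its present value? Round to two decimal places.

Periodic rate = 12.4%/2 = 0.062; 4 periods.
P = 1,500/(1 + 0.062)^4 ≈ 1,500/1.272032088 ≈ 1,179.2155.

€1,179.22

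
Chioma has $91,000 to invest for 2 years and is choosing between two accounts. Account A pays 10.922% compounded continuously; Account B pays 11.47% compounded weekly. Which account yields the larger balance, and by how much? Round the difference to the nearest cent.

A: e^(0.10922·2) = e^0.21844 ≈ 1.24413436633, so 91,000 × 1.24413436633 ≈ 113,216.2273.
B: (1 + 0.1147/52)^104 ≈ 1.25752734678, so 91,000 × 1.25752734678 ≈ 114,434.9886.
Difference ≈ 1,218.7612 in favor of B.

Account B, by $1,218.76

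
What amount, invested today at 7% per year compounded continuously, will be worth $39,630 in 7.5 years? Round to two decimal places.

$23,443.34

P = A·e^(−rt) = 39,630·e^(−0.525).
e^(−0.525) ≈ 0.59155536437, so P ≈ 23,443.3391.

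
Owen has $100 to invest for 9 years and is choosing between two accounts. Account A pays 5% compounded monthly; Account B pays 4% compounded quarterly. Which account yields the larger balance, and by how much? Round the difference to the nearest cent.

A: (1 + 0.05/12)^108 ≈ 1.56684665, so 100 × 1.56684665 ≈ 156.6847.
B: (1 + 0.01)^36 ≈ 1.43076878, so 100 × 1.43076878 ≈ 143.0769.
Difference ≈ 13.6078 in favor of A.

Account A, by $13.61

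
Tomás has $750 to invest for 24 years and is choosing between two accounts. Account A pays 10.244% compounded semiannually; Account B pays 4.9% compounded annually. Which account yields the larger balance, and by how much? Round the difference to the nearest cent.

Account A, by $5,883.98

A: (1 + 0.05122)^48 ≈ 10.99748855, so 750 × 10.99748855 ≈ 8,248.1164.
B: (1 + 0.049)^24 ≈ 3.152185135, so 750 × 3.152185135 ≈ 2,364.1389.
Difference ≈ 5,883.9776 in favor of A.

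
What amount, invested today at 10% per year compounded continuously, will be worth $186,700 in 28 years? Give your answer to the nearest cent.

P = A·e^(−rt) = 186,700·e^(−2.8).
e^(−2.8) ≈ 0.0608100626252, so P ≈ 11,353.2387.

$11,353.24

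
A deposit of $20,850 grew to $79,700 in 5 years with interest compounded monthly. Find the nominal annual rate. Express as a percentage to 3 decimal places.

The 60-period growth factor is 79,700/20,850 = 3.82254.
r/12 = 3.82254^(1/60) − 1 ≈ 0.0226002, so r ≈ 12·0.0226002 = 27.12023%.

27.120%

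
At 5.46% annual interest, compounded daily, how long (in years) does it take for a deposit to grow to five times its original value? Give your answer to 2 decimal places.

(1 + 0.000149589)^(365t) = 5.
365t = ln 5 / ln(1 + 0.000149589) ≈ 1.6094/0.000149578 ≈ 10759.8677.
t ≈ 29.4791.

29.48 years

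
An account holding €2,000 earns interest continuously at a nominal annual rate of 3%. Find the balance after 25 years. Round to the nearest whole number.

€4,234

A = P·e^(rt) = 2,000·e^(0.03·25) = 2,000·e^0.75.
e^0.75 ≈ 2.117000017, so A ≈ 4,234.0000.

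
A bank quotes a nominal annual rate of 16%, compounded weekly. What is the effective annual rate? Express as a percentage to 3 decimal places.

17.322%

EAR = (1 + 16%/52)^52 − 1 = (1 + 0.00307692)^52 − 1.
(1 + 0.00307692)^52 ≈ 1.173223, so EAR ≈ 17.32226%.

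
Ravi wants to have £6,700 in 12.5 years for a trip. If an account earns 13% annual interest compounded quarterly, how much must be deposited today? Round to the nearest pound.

£1,354

Growth factor = (1 + 0.0325)^50 ≈ 4.948835482.
P = 6,700/4.948835482 ≈ 1,353.8539.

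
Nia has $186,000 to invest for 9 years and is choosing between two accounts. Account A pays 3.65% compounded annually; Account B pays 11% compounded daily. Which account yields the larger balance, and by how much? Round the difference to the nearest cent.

A: (1 + 0.0365)^9 ≈ 1.38077767913, so 186,000 × 1.38077767913 ≈ 256,824.6483.
B: (1 + 0.11/365)^3285 ≈ 2.69083310973, so 186,000 × 2.69083310973 ≈ 500,494.9584.
Difference ≈ 243,670.3101 in favor of B.

Account B, by $243,670.31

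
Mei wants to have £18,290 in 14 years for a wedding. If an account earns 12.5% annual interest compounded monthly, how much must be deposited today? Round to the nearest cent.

£3,207.23

Growth factor = (1 + 0.125/12)^168 ≈ 5.702748331.
P = 18,290/5.702748331 ≈ 3,207.2255.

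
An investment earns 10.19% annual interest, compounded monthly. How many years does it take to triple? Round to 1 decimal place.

(1 + 0.00849167)^(12t) = 3.
12t = ln 3 / ln(1 + 0.00849167) ≈ 1.0986/0.00845582 ≈ 129.9239.
t ≈ 10.8270.

10.8 years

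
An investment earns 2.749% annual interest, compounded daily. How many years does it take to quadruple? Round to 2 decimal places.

(1 + 0.0000753151)^(365t) = 4.
365t = ln 4 / ln(1 + 0.0000753151) ≈ 1.3863/7.53122e-05 ≈ 18407.2934.
t ≈ 50.4309.

50.43 years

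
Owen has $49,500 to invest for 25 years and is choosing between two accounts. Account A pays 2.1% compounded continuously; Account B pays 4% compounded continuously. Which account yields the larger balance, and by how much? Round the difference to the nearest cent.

Account A growth factor: e^(0.021·25) = e^0.525 ≈ 1.6904588484; balance ≈ 83,677.7130.
Account B growth factor: e^(0.04·25) = e^1 ≈ 2.71828182846; balance ≈ 134,554.9505.
Account B is larger by 50,877.2375.

Account B, by $50,877.24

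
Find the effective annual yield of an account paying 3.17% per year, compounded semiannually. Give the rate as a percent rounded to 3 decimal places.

One year is 2 periods at 0.01585 each: (1 + 0.01585)^2 ≈ 1.031951.
EAR = 1.031951 − 1 ≈ 3.19512%.

3.195%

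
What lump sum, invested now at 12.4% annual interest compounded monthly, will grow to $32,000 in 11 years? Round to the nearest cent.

Periodic rate = 12.4%/12 = 0.0103333; 132 periods.
P = 32,000/(1 + 0.124/12)^132 ≈ 32,000/3.8845255072 ≈ 8,237.8144.

$8,237.81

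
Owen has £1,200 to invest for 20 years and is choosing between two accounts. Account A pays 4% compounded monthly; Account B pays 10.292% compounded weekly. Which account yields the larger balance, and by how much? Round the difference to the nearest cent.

Account B, by £6,713.91

A: (1 + 0.04/12)^240 ≈ 2.222582087, so 1,200 × 2.222582087 ≈ 2,667.0985.
B: (1 + 0.10292/52)^1040 ≈ 7.817506639, so 1,200 × 7.817506639 ≈ 9,381.0080.
Difference ≈ 6,713.9095 in favor of B.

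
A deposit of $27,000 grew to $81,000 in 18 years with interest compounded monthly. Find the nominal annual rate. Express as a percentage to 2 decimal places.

6.12%

(1 + r/12)^216 = 81,000/27,000 = 3.
1 + r/12 = 3^(1/216) ≈ 1.005099, so r/12 ≈ 0.00509912.
r ≈ 12·0.00509912 = 6.11895%.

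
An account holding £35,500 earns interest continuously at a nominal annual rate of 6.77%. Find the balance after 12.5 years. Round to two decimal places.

£82,746.58

A = P·e^(rt) = 35,500·e^(0.0677·12.5) = 35,500·e^0.84625.
e^0.84625 ≈ 2.3308896063, so A ≈ 82,746.5810.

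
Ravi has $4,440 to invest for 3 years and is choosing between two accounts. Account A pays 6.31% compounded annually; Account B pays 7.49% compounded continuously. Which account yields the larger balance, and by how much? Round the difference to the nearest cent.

A: (1 + 0.0631)^3 ≈ 1.20149607, so 4,440 × 1.20149607 ≈ 5,334.6425.
B: e^(0.0749·3) = e^0.2247 ≈ 1.251947076, so 4,440 × 1.251947076 ≈ 5,558.6450.
Difference ≈ 224.0025 in favor of B.

Account B, by $224.00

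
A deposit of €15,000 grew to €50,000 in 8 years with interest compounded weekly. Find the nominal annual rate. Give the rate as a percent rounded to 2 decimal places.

15.07%

The 416-period growth factor is 50,000/15,000 = 3.33333.
r/52 = 3.33333^(1/416) − 1 ≈ 0.00289836, so r ≈ 52·0.00289836 = 15.07146%.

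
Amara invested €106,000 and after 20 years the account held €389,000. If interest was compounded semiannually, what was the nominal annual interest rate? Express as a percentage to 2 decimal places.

6.61%

(1 + r/2)^40 = 389,000/106,000 = 3.66981.
1 + r/2 = 3.66981^(1/40) ≈ 1.033038, so r/2 ≈ 0.0330375.
r ≈ 2·0.0330375 = 6.60750%.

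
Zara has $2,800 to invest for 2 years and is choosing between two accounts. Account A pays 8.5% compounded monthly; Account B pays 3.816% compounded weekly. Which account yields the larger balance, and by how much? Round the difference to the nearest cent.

Account A, by $294.89

A: (1 + 0.085/12)^24 ≈ 1.184594764, so 2,800 × 1.184594764 ≈ 3,316.8653.
B: (1 + 0.03816/52)^104 ≈ 1.079277688, so 2,800 × 1.079277688 ≈ 3,021.9775.
Difference ≈ 294.8878 in favor of A.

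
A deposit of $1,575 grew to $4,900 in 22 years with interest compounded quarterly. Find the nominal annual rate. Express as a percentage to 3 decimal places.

5.192%

The 88-period growth factor is 4,900/1,575 = 3.11111.
r/4 = 3.11111^(1/88) − 1 ≈ 0.012981, so r ≈ 4·0.012981 = 5.19241%.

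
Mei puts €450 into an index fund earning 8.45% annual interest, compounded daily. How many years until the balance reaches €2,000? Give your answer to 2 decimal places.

17.65 years

We need (1 + 0.000231507)^(365t) = 4.4444, so 365t = ln 4.4444 / ln 1.000232 ≈ 6443.9888.
t ≈ 6443.9888/365 = 17.6548 years.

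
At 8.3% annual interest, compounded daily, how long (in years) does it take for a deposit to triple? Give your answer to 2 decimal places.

(1 + 0.000227397)^(365t) = 3.
365t = ln 3 / ln(1 + 0.000227397) ≈ 1.0986/0.000227371 ≈ 4831.7961.
t ≈ 13.2378.

13.24 years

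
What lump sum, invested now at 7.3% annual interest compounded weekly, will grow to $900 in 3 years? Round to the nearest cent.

Growth factor = (1 + 0.073/52)^156 ≈ 1.24464011.
P = 900/1.24464011 ≈ 723.1006.

$723.10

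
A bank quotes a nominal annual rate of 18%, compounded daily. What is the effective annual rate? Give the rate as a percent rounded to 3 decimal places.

19.716%

EAR = (1 + 18%/365)^365 − 1 = (1 + 0.000493151)^365 − 1.
(1 + 0.000493151)^365 ≈ 1.197164, so EAR ≈ 19.71642%.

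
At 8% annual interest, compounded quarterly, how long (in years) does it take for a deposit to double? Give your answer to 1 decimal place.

8.8 years

(1 + 0.02)^(4t) = 2.
4t = ln 2 / ln(1 + 0.02) ≈ 0.69315/0.0198026 ≈ 35.0028.
t ≈ 8.7507.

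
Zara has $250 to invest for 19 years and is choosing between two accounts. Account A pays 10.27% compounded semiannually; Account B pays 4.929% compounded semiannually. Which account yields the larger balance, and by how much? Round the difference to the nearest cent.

Account A, by $1,045.68

Account A growth factor: (1 + 0.05135)^38 ≈ 6.70498983; balance ≈ 1,676.2475.
Account B growth factor: (1 + 0.024645)^38 ≈ 2.52226176; balance ≈ 630.5654.
Account A is larger by 1,045.6820.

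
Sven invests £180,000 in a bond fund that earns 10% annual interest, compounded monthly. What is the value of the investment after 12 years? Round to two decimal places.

£594,656.81

Periodic rate = 10%/12 = 0.00833333; periods = 12·12 = 144.
A = 180,000·(1 + 0.1/12)^144 ≈ 180,000·3.30364896752 ≈ 594,656.8142.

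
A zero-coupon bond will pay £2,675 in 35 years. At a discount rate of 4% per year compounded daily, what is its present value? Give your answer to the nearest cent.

Growth factor = (1 + 0.04/365)^12775 ≈ 4.054888918.
P = 2,675/4.054888918 ≈ 659.6975.

£659.70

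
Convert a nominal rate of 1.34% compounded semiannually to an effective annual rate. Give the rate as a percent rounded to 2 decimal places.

1.34%

One year is 2 periods at 0.0067 each: (1 + 0.0067)^2 ≈ 1.013445.
EAR = 1.013445 − 1 ≈ 1.34449%.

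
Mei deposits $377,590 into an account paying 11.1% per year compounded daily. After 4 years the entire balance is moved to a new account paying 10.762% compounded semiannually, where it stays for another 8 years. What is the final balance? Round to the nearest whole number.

$1,361,492

Phase 1: 377,590·(1 + 0.111/365)^1460 ≈ 588,596.8312.
Phase 2: 588,596.8312·(1 + 0.05381)^16 ≈ 1,361,491.6017.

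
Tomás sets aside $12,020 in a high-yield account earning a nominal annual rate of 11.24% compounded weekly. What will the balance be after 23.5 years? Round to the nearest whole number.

$168,195

Periodic rate = 11.24%/52 = 0.00216154; periods = 52·23.5 = 1222.
A = 12,020·(1 + 0.1124/52)^1222 ≈ 12,020·13.9928902769 ≈ 168,194.5411.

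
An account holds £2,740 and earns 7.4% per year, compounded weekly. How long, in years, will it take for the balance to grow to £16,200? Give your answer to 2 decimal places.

We need (1 + 0.00142308)^(52t) = 5.9124, so 52t = ln 5.9124 / ln 1.001423 ≈ 1249.6285.
t ≈ 1249.6285/52 = 24.0313 years.

24.03 years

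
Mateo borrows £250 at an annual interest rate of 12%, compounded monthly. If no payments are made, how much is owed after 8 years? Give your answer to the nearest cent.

£649.82

Growth factor = (1 + 0.01)^96 ≈ 2.59927293.
A ≈ 250 × 2.59927293 ≈ 649.8182.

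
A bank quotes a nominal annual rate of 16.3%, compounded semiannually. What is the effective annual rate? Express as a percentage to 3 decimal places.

16.964%

One year is 2 periods at 0.0815 each: (1 + 0.0815)^2 ≈ 1.169642.
EAR = 1.169642 − 1 ≈ 16.96422%.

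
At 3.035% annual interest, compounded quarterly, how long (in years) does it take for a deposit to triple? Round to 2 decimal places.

(1 + 0.0075875)^(4t) = 3.
4t = ln 3 / ln(1 + 0.0075875) ≈ 1.0986/0.00755886 ≈ 145.3410.
t ≈ 36.3353.

36.34 years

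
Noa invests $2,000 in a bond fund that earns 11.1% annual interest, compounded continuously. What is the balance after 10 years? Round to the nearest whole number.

A = P·e^(rt) = 2,000·e^(0.111·10) = 2,000·e^1.11.
e^1.11 ≈ 3.034358394, so A ≈ 6,068.7168.

$6,069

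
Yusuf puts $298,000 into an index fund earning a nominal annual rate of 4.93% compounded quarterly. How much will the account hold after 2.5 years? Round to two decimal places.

Growth factor = (1 + 0.012325)^10 ≈ 1.13031533977.
A ≈ 298,000 × 1.13031533977 ≈ 336,833.9713.

$336,833.97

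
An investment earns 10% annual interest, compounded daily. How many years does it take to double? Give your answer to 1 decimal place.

6.9 years

(1 + 0.000273973)^(365t) = 2.
365t = ln 2 / ln(1 + 0.000273973) ≈ 0.69315/0.000273935 ≈ 2530.3338.
t ≈ 6.9324.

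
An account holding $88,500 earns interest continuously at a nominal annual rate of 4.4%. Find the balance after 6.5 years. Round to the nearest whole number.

$117,802

A = P·e^(rt) = 88,500·e^(0.044·6.5) = 88,500·e^0.286.
e^0.286 ≈ 1.33109245525, so A ≈ 117,801.6823.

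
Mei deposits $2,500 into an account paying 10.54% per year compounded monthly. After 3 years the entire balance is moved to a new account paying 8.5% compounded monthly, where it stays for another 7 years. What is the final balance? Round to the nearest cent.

Phase 1: 2,500·(1 + 0.1054/12)^36 ≈ 3,425.0298.
Phase 2: 3,425.0298·(1 + 0.085/12)^84 ≈ 6,196.6745.

$6,196.67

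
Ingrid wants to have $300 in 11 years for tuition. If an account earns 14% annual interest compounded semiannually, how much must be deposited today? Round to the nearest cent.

$67.71

Growth factor = (1 + 0.07)^22 ≈ 4.43040174.
P = 300/4.43040174 ≈ 67.7139.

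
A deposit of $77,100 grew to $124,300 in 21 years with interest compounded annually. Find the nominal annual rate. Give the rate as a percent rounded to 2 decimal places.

The 21-period growth factor is 124,300/77,100 = 1.61219.
r = 1.61219^(1/21) − 1 ≈ 0.0230032, i.e. 2.30032%.

2.30%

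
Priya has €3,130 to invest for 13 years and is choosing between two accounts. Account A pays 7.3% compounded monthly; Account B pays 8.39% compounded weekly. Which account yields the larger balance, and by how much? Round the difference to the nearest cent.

A: (1 + 0.073/12)^156 ≈ 2.57570971, so 3,130 × 2.57570971 ≈ 8,061.9714.
B: (1 + 0.0839/52)^676 ≈ 2.973741856, so 3,130 × 2.973741856 ≈ 9,307.8120.
Difference ≈ 1,245.8406 in favor of B.

Account B, by €1,245.84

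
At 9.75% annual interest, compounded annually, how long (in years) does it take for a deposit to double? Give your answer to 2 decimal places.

(1 + 0.0975)^t = 2.
t = ln 2 / ln(1 + 0.0975) ≈ 0.69315/0.0930349 ≈ 7.4504.

7.45 years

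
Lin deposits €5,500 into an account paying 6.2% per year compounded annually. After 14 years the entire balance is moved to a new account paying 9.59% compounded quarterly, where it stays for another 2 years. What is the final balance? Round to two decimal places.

After 14 years at 6.2%: 5,500 × 2.3213639432 ≈ 12,767.5017.
Then 2 years at 9.59%: 12,767.5017 × 1.2086897215 ≈ 15,431.9481.

€15,431.95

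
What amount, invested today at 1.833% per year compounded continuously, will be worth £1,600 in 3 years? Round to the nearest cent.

£1,514.39

P = A·e^(−rt) = 1,600·e^(−0.05499).
e^(−0.05499) ≈ 0.9464946129, so P ≈ 1,514.3914.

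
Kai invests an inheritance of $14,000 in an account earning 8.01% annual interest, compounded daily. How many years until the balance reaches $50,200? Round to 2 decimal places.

15.94 years

We need (1 + 0.000219452)^(365t) = 3.5857, so 365t = ln 3.5857 / ln 1.000219 ≈ 5819.4844.
t ≈ 5819.4844/365 = 15.9438 years.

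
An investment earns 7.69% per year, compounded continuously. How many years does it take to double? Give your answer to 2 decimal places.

9.01 years

e^(0.0769t) = 2, so 0.0769t = ln 2 ≈ 0.69315.
t ≈ 0.69315/0.0769 ≈ 9.0136.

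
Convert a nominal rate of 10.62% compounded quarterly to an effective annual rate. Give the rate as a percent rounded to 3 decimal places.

One year is 4 periods at 0.02655 each: (1 + 0.02655)^4 ≈ 1.110505.
EAR = 1.110505 − 1 ≈ 11.05048%.

11.050%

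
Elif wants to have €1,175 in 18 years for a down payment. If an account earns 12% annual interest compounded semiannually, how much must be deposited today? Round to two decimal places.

Growth factor = (1 + 0.06)^36 ≈ 8.147252.
P = 1,175/8.147252 ≈ 144.2204.

€144.22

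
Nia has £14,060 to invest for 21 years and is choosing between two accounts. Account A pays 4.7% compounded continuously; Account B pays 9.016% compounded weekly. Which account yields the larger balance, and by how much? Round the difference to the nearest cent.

Account B, by £55,503.17

Account A growth factor: e^(0.047·21) = e^0.987 ≈ 2.6831728674; balance ≈ 37,725.4105.
Account B growth factor: (1 + 0.09016/52)^1092 ≈ 6.6307670899; balance ≈ 93,228.5853.
Account B is larger by 55,503.1748.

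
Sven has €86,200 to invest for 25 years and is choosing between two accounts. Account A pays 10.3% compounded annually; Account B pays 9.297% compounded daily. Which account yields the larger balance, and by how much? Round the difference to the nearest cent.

Account A growth factor: (1 + 0.103)^25 ≈ 11.598125692; balance ≈ 999,758.4347.
Account B growth factor: (1 + 0.09297/365)^9125 ≈ 10.2159890072; balance ≈ 880,618.2524.
Account A is larger by 119,140.1822.

Account A, by €119,140.18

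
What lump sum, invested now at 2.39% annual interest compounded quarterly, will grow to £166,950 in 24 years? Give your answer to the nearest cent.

£94,235.90

Periodic rate = 2.39%/4 = 0.005975; 96 periods.
P = 166,950/(1 + 0.005975)^96 ≈ 166,950/1.77161784444 ≈ 94,235.8989.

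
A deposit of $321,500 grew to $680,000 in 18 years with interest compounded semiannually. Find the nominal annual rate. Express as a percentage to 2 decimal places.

(1 + r/2)^36 = 680,000/321,500 = 2.11509.
1 + r/2 = 2.11509^(1/36) ≈ 1.021026, so r/2 ≈ 0.0210262.
r ≈ 2·0.0210262 = 4.20524%.

4.21%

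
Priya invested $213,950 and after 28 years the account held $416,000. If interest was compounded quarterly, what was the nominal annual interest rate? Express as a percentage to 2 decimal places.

2.38%

The 112-period growth factor is 416,000/213,950 = 1.94438.
r/4 = 1.94438^(1/112) − 1 ≈ 0.00595465, so r ≈ 4·0.00595465 = 2.38186%.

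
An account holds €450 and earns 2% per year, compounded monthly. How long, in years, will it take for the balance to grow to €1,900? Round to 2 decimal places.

(1 + 0.00166667)^(12t) = 1,900/450 = 4.2222.
12t·ln(1 + 0.00166667) = ln(4.2222); 12t = 1.4404/0.00166528 ≈ 864.9369.
t ≈ 72.0781 years.

72.08 years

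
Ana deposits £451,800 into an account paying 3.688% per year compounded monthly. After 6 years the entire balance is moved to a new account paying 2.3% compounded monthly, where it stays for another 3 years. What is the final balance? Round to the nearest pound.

After 6 years at 3.688%: 451,800 × 1.24724941845 ≈ 563,507.2873.
Then 3 years at 2.3%: 563,507.2873 × 1.07136545316 ≈ 603,722.2402.

£603,722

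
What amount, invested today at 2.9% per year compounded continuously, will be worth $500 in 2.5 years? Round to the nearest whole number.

$465

P = A·e^(−rt) = 500·e^(−0.0725).
e^(−0.0725) ≈ 0.930065747, so P ≈ 465.0329.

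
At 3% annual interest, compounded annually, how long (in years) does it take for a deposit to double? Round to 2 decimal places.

(1 + 0.03)^t = 2.
t = ln 2 / ln(1 + 0.03) ≈ 0.69315/0.0295588 ≈ 23.4498.

23.45 years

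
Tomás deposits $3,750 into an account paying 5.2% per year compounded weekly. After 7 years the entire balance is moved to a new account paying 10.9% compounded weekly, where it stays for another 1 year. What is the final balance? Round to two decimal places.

$6,016.22

Phase 1: 3,750·(1 + 0.001)^364 ≈ 5,395.5469.
Phase 2: 5,395.5469·(1 + 0.109/52)^52 ≈ 6,016.2244.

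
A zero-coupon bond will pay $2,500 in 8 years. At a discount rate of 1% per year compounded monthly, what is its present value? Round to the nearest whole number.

Periodic rate = 1%/12 = 0.000833333; 96 periods.
P = 2,500/(1 + 0.01/12)^96 ≈ 2,500/1.083250979 ≈ 2,307.8678.

$2,308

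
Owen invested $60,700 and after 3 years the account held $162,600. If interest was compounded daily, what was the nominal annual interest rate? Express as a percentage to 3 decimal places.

(1 + r/365)^1095 = 162,600/60,700 = 2.67875.
1 + r/365 = 2.67875^(1/1095) ≈ 1.0009, so r/365 ≈ 0.000900268.
r ≈ 365·0.000900268 = 32.85977%.

32.860%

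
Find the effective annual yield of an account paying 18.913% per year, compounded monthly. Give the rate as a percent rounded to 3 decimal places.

20.642%

EAR = (1 + 18.913%/12)^12 − 1 = (1 + 0.0157608)^12 − 1.
(1 + 0.0157608)^12 ≈ 1.206417, so EAR ≈ 20.64173%.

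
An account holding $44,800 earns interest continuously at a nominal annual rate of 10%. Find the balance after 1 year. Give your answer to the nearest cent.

$49,511.66

A = P·e^(rt) = 44,800·e^(0.1·1) = 44,800·e^0.1.
e^0.1 ≈ 1.1051709181, so A ≈ 49,511.6571.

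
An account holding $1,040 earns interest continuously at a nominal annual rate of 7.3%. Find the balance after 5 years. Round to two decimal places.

$1,498.13

A = P·e^(rt) = 1,040·e^(0.073·5) = 1,040·e^0.365.
e^0.365 ≈ 1.440514008, so A ≈ 1,498.1346.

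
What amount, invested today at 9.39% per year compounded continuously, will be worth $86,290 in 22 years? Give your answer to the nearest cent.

P = A·e^(−rt) = 86,290·e^(−2.0658).
e^(−2.0658) ≈ 0.12671687651, so P ≈ 10,934.3993.

$10,934.40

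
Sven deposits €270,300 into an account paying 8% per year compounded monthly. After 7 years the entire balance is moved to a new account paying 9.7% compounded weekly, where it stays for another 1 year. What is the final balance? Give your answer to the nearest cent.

€520,392.68

After 7 years at 8%: 270,300 × 1.74742205143 ≈ 472,328.1805.
Then 1 years at 9.7%: 472,328.1805 × 1.10176081534 ≈ 520,392.6813.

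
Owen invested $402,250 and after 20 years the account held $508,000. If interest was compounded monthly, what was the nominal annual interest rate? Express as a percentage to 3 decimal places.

1.168%

(1 + r/12)^240 = 508,000/402,250 = 1.2629.
1 + r/12 = 1.2629^(1/240) ≈ 1.000973, so r/12 ≈ 0.000973005.
r ≈ 12·0.000973005 = 1.16761%.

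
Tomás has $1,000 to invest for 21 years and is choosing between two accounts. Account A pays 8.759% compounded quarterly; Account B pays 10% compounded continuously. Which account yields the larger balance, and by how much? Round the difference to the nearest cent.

Account B, by $1,997.15

A: (1 + 0.0218975)^84 ≈ 6.169021464, so 1,000 × 6.169021464 ≈ 6,169.0215.
B: e^(0.1·21) = e^2.1 ≈ 8.166169913, so 1,000 × 8.166169913 ≈ 8,166.1699.
Difference ≈ 1,997.1484 in favor of B.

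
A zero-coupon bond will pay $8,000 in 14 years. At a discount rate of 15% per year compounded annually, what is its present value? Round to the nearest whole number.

$1,131

Growth factor = (1 + 0.15)^14 ≈ 7.075705764.
P = 8,000/7.075705764 ≈ 1,130.6293.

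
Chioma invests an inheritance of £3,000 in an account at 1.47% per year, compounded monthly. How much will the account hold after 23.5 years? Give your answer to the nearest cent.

Periodic rate = 1.47%/12 = 0.001225; periods = 12·23.5 = 282.
A = 3,000·(1 + 0.001225)^282 ≈ 3,000·1.412326839 ≈ 4,236.9805.

£4,236.98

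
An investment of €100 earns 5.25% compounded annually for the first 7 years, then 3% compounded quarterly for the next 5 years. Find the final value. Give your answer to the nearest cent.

€166.13

Phase 1: 100·(1 + 0.0525)^7 ≈ 143.0720.
Phase 2: 143.0720·(1 + 0.0075)^20 ≈ 166.1330.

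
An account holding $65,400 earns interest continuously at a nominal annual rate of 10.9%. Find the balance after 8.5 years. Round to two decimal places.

A = P·e^(rt) = 65,400·e^(0.109·8.5) = 65,400·e^0.9265.
e^0.9265 ≈ 2.52565390127, so A ≈ 165,177.7651.

$165,177.77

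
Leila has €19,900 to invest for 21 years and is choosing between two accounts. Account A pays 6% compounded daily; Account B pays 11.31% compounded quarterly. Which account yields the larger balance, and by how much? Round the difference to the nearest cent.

Account B, by €136,880.93

A: (1 + 0.06/365)^7665 ≈ 3.5250564478, so 19,900 × 3.5250564478 ≈ 70,148.6233.
B: (1 + 0.028275)^84 ≈ 10.4034953689, so 19,900 × 10.4034953689 ≈ 207,029.5578.
Difference ≈ 136,880.9345 in favor of B.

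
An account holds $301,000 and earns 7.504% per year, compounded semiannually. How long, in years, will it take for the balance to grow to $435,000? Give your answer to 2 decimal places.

We need (1 + 0.03752)^(2t) = 1.4452, so 2t = ln 1.4452 / ln 1.03752 ≈ 9.9974.
t ≈ 9.9974/2 = 4.9987 years.

5.00 years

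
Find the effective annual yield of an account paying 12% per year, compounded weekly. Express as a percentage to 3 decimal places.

EAR = (1 + 12%/52)^52 − 1 = (1 + 0.00230769)^52 − 1.
(1 + 0.00230769)^52 ≈ 1.127341, so EAR ≈ 12.73410%.

12.734%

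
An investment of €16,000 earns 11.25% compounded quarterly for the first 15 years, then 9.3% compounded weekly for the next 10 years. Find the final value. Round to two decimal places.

€213,997.30

After 15 years at 11.25%: 16,000 × 5.28147438487 ≈ 84,503.5902.
Then 10 years at 9.3%: 84,503.5902 × 2.53240477594 ≈ 213,997.2953.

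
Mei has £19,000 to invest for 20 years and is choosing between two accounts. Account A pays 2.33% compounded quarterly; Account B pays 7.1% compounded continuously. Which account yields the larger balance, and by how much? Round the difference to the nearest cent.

A: (1 + 0.005825)^80 ≈ 1.5914539345, so 19,000 × 1.5914539345 ≈ 30,237.6248.
B: e^(0.071·20) = e^1.42 ≈ 4.1371204403, so 19,000 × 4.1371204403 ≈ 78,605.2884.
Difference ≈ 48,367.6636 in favor of B.

Account B, by £48,367.66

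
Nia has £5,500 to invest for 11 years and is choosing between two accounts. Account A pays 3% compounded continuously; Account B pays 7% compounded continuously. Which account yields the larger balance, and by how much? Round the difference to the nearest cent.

Account B, by £4,228.39

Account A growth factor: e^(0.03·11) = e^0.33 ≈ 1.390968128; balance ≈ 7,650.3247.
Account B growth factor: e^(0.07·11) = e^0.77 ≈ 2.1597662538; balance ≈ 11,878.7144.
Account B is larger by 4,228.3897.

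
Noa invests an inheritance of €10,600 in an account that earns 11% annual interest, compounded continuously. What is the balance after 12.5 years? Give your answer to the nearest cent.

A = P·e^(rt) = 10,600·e^(0.11·12.5) = 10,600·e^1.375.
e^1.375 ≈ 3.9550767229, so A ≈ 41,923.8133.

€41,923.81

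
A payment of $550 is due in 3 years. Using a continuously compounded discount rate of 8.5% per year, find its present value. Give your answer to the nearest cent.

$426.20

P = A·e^(−rt) = 550·e^(−0.255).
e^(−0.255) ≈ 0.774916498, so P ≈ 426.2041.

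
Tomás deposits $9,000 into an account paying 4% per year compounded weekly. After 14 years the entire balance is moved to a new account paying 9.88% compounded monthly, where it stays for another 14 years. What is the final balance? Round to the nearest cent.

$62,461.24

After 14 years at 4%: 9,000 × 1.7502956662 ≈ 15,752.6610.
Then 14 years at 9.88%: 15,752.6610 × 3.9651230538 ≈ 62,461.2393.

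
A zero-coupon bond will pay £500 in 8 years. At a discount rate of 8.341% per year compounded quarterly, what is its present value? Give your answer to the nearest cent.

£258.32

Growth factor = (1 + 0.0208525)^32 ≈ 1.93560125.
P = 500/1.93560125 ≈ 258.3177.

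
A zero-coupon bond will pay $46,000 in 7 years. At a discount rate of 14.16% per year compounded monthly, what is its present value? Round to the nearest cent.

$17,171.38

Growth factor = (1 + 0.0118)^84 ≈ 2.678876584.
P = 46,000/2.678876584 ≈ 17,171.3771.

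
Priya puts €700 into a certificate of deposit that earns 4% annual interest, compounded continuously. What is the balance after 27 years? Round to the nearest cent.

A = P·e^(rt) = 700·e^(0.04·27) = 700·e^1.08.
e^1.08 ≈ 2.944679551, so A ≈ 2,061.2757.

€2,061.28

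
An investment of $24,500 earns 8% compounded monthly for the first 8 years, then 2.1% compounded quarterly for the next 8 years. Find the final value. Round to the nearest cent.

$54,823.00

Phase 1: 24,500·(1 + 0.08/12)^96 ≈ 46,365.2019.
Phase 2: 46,365.2019·(1 + 0.00525)^32 ≈ 54,822.9968.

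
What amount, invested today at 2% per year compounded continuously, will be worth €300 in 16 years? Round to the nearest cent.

P = A·e^(−rt) = 300·e^(−0.32).
e^(−0.32) ≈ 0.726149037, so P ≈ 217.8447.

€217.84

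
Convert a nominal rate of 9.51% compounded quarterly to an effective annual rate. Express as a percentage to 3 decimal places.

9.855%

EAR = (1 + 9.51%/4)^4 − 1 = (1 + 0.023775)^4 − 1.
(1 + 0.023775)^4 ≈ 1.098546, so EAR ≈ 9.85456%.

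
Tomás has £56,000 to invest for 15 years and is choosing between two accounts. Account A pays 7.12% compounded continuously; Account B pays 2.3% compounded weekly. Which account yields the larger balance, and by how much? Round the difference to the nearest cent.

Account A, by £83,869.65

Account A growth factor: e^(0.0712·15) = e^1.068 ≈ 2.90955456785; balance ≈ 162,935.0558.
Account B growth factor: (1 + 0.023/52)^780 ≈ 1.4118822234; balance ≈ 79,065.4045.
Account A is larger by 83,869.6513.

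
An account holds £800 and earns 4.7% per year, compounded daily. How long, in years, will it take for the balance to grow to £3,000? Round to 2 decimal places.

(1 + 0.000128767)^(365t) = 3,000/800 = 3.75.
365t·ln(1 + 0.000128767) = ln(3.75); 365t = 1.3218/0.000128759 ≈ 10265.3605.
t ≈ 28.1243 years.

28.12 years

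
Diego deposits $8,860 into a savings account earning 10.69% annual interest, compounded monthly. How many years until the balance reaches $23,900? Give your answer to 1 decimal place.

9.3 years

We need (1 + 0.00890833)^(12t) = 2.6975, so 12t = ln 2.6975 / ln 1.008908 ≈ 111.8891.
t ≈ 111.8891/12 = 9.3241 years.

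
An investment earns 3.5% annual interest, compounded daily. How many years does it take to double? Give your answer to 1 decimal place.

19.8 years

(1 + 0.0000958904)^(365t) = 2.
365t = ln 2 / ln(1 + 0.0000958904) ≈ 0.69315/9.58858e-05 ≈ 7228.8815.
t ≈ 19.8052.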